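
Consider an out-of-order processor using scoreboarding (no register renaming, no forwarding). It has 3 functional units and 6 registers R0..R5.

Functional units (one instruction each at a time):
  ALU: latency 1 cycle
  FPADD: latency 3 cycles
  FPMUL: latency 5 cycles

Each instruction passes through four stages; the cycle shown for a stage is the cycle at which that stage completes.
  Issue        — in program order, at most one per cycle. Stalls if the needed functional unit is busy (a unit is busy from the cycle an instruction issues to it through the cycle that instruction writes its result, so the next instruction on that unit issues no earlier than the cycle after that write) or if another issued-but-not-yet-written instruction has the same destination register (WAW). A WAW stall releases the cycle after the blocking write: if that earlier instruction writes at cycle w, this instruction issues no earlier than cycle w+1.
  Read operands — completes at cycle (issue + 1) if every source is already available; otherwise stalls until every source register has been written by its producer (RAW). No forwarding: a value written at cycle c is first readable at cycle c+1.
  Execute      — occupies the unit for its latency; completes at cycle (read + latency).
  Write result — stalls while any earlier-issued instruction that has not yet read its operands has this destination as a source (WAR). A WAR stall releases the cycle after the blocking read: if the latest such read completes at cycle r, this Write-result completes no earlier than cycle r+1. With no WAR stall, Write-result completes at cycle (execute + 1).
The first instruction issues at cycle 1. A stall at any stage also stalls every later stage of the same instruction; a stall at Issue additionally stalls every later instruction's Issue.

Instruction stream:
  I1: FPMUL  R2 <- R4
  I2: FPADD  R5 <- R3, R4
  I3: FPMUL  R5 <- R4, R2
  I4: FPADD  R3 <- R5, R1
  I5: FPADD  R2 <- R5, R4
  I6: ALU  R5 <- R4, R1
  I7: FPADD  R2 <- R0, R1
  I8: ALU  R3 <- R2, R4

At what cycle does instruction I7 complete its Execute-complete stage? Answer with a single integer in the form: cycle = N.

  I1 | 1 | 2 | 7 | 8
  I2 | 2 | 3 | 6 | 7
  I3 | 9 | 10 | 15 | 16   struct: FPMUL busy until I1 writes@8
  I4 | 10 | 17 | 20 | 21   RAW R5: wait I3 write@16
  I5 | 22 | 23 | 26 | 27   struct: FPADD busy until I4 writes@21
  I6 | 23 | 24 | 25 | 26
  I7 | 28 | 29 | 32 | 33   struct: FPADD busy until I5 writes@27
  I8 | 29 | 34 | 35 | 36   RAW R2: wait I7 write@33

cycle = 32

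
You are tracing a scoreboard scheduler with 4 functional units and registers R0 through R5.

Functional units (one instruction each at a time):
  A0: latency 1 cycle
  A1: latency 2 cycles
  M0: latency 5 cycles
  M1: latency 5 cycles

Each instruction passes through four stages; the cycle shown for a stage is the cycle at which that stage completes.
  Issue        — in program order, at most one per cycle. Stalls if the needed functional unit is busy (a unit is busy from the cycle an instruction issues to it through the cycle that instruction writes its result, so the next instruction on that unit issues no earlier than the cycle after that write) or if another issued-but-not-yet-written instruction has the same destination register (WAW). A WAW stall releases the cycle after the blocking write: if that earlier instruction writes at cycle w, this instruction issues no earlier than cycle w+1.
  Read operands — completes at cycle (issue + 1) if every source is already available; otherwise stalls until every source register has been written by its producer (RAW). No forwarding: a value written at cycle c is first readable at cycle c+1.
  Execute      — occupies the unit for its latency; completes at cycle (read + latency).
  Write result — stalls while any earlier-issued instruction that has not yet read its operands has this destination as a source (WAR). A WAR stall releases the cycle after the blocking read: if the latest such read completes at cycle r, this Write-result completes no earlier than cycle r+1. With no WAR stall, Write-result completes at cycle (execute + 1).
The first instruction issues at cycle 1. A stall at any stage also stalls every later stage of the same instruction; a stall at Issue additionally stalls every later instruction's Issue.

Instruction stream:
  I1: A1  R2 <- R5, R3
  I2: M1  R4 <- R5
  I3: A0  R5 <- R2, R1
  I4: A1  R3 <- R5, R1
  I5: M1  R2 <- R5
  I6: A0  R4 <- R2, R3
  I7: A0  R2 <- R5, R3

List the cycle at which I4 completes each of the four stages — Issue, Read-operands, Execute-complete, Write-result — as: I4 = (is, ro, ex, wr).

I4 = (6, 9, 11, 12)

t=1  issue I1 (A1)
t=2  I1 read-ops | issue I2 (M1)
t=3  I2 read-ops | issue I3 (A0)
t=4  I1 finished on A1
t=5  I1→R2
t=6  I3 read-ops | issue I4 (A1)
t=7  I3 finished on A0
t=8  I2 finished on M1 | I3→R5
t=9  I2→R4 | I4 read-ops
t=10  issue I5 (M1)
t=11  I4 finished on A1 | I5 read-ops | issue I6 (A0)
t=12  I4→R3
t=16  I5 finished on M1
t=17  I5→R2
t=18  I6 read-ops
t=19  I6 finished on A0
t=20  I6→R4
t=21  issue I7 (A0)
t=22  I7 read-ops
t=23  I7 finished on A0
t=24  I7→R2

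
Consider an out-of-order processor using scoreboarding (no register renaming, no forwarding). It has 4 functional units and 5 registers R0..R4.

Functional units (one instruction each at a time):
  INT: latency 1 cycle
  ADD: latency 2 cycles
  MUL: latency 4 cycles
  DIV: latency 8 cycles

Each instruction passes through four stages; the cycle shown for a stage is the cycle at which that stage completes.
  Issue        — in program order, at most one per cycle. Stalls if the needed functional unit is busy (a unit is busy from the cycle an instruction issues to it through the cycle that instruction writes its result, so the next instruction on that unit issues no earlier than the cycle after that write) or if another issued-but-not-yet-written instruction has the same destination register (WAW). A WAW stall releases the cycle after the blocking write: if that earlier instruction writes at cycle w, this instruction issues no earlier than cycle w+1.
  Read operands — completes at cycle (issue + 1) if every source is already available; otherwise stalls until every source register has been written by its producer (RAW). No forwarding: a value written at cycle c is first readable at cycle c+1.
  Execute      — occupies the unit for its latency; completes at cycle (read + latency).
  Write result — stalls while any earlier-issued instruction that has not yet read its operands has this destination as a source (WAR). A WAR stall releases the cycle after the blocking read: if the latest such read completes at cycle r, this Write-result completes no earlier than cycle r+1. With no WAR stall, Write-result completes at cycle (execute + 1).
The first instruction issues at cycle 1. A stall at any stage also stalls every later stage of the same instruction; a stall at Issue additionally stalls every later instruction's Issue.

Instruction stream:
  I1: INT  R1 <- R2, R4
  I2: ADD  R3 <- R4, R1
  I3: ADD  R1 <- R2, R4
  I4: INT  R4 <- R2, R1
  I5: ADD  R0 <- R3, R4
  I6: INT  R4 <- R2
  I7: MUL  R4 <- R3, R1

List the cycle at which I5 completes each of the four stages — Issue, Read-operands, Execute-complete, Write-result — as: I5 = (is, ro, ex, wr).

I5 = (14, 17, 19, 20)

I1  is:1  ro:2  ex:3  wr:4
I2  is:2  ro:5  ex:7  wr:8  — RAW R1: wait I1 write@4
I3  is:9  ro:10  ex:12  wr:13  — struct: ADD busy until I2 writes@8
I4  is:10  ro:14  ex:15  wr:16  — RAW R1: wait I3 write@13
I5  is:14  ro:17  ex:19  wr:20  — struct: ADD busy until I3 writes@13, RAW R4: wait I4 write@16
I6  is:17  ro:18  ex:19  wr:20  — struct: INT busy until I4 writes@16
I7  is:21  ro:22  ex:26  wr:27  — WAW R4: wait I6 write@20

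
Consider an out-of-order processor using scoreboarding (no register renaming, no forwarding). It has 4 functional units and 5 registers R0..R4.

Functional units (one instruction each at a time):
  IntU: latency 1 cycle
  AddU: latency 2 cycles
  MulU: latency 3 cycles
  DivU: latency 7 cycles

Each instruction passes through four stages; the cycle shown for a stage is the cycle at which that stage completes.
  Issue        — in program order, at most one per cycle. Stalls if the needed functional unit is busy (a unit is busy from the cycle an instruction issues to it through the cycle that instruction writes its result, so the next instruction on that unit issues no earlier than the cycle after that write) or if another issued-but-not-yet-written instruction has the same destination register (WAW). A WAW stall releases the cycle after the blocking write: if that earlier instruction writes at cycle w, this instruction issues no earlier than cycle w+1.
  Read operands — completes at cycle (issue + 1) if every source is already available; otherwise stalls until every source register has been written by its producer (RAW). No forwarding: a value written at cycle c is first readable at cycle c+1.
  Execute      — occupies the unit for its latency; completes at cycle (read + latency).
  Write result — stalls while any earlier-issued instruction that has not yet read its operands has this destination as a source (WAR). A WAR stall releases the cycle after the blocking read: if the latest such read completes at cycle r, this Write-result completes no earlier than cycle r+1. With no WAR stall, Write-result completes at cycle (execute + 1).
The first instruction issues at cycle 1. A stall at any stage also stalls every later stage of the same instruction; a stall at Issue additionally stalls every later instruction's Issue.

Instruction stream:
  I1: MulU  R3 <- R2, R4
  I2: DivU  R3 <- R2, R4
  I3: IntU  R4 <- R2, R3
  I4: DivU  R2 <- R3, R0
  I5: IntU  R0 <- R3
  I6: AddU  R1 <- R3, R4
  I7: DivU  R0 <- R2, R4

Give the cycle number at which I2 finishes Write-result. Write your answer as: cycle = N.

cycle = 16

t=1  I1 dispatched to MulU
t=2  I1 operands ready
t=5  I1 complete
t=6  R3←I1
t=7  I2 dispatched to DivU
t=8  I2 operands ready · I3 dispatched to IntU
t=15  I2 complete
t=16  R3←I2
t=17  I3 operands ready · I4 dispatched to DivU
t=18  I3 complete · I4 operands ready
t=19  R4←I3
t=20  I5 dispatched to IntU
t=21  I5 operands ready · I6 dispatched to AddU
t=22  I5 complete · I6 operands ready
t=23  R0←I5
t=24  I6 complete
t=25  I4 complete · R1←I6
t=26  R2←I4
t=27  I7 dispatched to DivU
t=28  I7 operands ready
t=35  I7 complete
t=36  R0←I7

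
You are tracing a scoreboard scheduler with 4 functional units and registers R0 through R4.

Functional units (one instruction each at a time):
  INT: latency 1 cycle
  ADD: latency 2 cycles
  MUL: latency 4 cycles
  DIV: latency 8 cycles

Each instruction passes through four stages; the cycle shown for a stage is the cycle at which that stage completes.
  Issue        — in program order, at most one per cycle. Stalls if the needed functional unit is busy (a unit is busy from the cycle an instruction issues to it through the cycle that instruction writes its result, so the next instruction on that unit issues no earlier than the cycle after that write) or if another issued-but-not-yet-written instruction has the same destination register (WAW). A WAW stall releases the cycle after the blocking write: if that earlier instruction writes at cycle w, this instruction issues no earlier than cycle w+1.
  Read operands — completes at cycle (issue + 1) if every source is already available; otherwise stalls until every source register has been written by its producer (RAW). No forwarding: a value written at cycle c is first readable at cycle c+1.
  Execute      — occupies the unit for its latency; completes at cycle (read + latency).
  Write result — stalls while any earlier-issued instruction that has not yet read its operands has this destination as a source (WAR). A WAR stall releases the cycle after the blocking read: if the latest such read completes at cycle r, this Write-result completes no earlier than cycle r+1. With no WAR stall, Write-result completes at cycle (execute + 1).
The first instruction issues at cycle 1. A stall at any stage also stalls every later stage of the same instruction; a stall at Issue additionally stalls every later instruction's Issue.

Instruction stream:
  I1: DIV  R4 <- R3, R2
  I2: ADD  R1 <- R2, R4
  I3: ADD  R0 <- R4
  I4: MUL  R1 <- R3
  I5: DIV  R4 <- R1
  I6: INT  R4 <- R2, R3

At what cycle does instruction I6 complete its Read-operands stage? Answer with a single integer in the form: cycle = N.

cycle = 35

[1] I1 issues→DIV
[2] I1 reads, I2 issues→ADD
[10] I1 exec-done
[11] I1 writes R4
[12] I2 reads
[14] I2 exec-done
[15] I2 writes R1
[16] I3 issues→ADD
[17] I3 reads, I4 issues→MUL
[18] I4 reads, I5 issues→DIV
[19] I3 exec-done
[20] I3 writes R0
[22] I4 exec-done
[23] I4 writes R1
[24] I5 reads
[32] I5 exec-done
[33] I5 writes R4
[34] I6 issues→INT
[35] I6 reads
[36] I6 exec-done
[37] I6 writes R4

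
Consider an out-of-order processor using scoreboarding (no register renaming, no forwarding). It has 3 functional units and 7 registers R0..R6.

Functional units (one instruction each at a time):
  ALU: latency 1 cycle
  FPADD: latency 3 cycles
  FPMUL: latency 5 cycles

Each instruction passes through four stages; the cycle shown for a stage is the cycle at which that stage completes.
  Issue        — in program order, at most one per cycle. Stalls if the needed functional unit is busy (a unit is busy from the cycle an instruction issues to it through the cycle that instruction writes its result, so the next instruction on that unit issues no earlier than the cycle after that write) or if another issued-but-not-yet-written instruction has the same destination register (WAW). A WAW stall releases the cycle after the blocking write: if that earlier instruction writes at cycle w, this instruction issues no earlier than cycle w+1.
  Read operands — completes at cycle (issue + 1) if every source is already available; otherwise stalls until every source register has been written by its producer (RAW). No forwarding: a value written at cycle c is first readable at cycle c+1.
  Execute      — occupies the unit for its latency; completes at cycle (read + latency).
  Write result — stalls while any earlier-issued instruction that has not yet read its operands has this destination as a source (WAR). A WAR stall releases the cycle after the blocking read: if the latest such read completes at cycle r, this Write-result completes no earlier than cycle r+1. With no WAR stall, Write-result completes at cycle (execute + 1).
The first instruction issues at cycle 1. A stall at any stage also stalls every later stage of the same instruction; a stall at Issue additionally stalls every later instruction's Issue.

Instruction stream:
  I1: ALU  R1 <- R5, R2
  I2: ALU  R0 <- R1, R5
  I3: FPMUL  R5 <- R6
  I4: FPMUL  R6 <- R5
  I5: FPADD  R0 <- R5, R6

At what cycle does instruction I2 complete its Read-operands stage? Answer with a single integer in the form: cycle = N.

cycle = 6

t=1  issue I1 (ALU)
t=2  I1 read-ops
t=3  I1 finished on ALU
t=4  I1→R1
t=5  issue I2 (ALU)
t=6  I2 read-ops; issue I3 (FPMUL)
t=7  I2 finished on ALU; I3 read-ops
t=8  I2→R0
t=12  I3 finished on FPMUL
t=13  I3→R5
t=14  issue I4 (FPMUL)
t=15  I4 read-ops; issue I5 (FPADD)
t=20  I4 finished on FPMUL
t=21  I4→R6
t=22  I5 read-ops
t=25  I5 finished on FPADD
t=26  I5→R0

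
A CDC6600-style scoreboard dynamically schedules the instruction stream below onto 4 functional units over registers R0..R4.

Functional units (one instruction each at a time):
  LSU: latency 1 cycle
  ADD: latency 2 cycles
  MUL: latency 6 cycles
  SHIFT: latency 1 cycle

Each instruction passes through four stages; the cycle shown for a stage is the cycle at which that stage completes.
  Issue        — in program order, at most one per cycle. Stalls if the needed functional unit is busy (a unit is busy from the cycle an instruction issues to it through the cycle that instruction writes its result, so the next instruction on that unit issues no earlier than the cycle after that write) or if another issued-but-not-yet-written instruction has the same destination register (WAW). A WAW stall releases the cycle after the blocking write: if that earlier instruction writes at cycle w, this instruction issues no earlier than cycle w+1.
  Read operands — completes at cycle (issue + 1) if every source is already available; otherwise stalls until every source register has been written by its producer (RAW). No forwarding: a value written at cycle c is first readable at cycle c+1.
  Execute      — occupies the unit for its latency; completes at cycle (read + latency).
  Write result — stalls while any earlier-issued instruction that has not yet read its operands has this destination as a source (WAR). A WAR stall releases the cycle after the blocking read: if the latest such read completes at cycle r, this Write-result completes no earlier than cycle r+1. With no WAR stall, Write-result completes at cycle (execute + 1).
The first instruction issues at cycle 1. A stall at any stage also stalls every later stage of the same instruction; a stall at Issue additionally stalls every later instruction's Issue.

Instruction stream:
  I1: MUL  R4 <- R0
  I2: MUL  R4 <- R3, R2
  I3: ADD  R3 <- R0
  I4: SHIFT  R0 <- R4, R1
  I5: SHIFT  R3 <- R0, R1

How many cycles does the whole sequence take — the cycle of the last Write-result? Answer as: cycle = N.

cycle = 25

1) issue 1, read 2, done 8, write 9
2) issue 10, read 11, done 17, write 18  <struct: MUL busy until I1 writes@9>
3) issue 11, read 12, done 14, write 15
4) issue 12, read 19, done 20, write 21  <RAW R4: wait I2 write@18>
5) issue 22, read 23, done 24, write 25  <struct: SHIFT busy until I4 writes@21>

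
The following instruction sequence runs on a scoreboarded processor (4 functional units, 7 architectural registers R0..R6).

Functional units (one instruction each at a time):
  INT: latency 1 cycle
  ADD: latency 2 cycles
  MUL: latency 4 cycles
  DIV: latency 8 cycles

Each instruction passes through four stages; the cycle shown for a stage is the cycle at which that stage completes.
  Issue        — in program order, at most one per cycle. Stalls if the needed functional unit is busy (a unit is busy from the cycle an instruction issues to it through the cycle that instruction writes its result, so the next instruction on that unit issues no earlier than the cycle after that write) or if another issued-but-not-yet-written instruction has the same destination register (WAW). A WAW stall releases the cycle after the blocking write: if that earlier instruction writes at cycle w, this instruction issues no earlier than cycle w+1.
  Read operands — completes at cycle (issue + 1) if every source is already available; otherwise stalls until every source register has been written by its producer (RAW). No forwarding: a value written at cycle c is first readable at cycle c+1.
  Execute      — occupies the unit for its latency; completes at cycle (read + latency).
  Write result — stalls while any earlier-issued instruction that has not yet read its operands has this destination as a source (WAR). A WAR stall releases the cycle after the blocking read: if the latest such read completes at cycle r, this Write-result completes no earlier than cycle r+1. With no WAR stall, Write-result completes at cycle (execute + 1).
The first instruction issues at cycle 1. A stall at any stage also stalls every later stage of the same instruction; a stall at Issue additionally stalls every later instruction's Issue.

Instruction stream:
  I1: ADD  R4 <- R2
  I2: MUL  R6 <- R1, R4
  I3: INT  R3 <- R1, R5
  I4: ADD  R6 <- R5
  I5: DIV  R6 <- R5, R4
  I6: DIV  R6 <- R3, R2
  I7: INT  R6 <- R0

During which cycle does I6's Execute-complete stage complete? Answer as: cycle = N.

cycle = 37

I1  is:1  ro:2  ex:4  wr:5
I2  is:2  ro:6  ex:10  wr:11  — RAW R4: wait I1 write@5
I3  is:3  ro:4  ex:5  wr:6
I4  is:12  ro:13  ex:15  wr:16  — WAW R6: wait I2 write@11
I5  is:17  ro:18  ex:26  wr:27  — WAW R6: wait I4 write@16
I6  is:28  ro:29  ex:37  wr:38  — struct: DIV busy until I5 writes@27
I7  is:39  ro:40  ex:41  wr:42  — WAW R6: wait I6 write@38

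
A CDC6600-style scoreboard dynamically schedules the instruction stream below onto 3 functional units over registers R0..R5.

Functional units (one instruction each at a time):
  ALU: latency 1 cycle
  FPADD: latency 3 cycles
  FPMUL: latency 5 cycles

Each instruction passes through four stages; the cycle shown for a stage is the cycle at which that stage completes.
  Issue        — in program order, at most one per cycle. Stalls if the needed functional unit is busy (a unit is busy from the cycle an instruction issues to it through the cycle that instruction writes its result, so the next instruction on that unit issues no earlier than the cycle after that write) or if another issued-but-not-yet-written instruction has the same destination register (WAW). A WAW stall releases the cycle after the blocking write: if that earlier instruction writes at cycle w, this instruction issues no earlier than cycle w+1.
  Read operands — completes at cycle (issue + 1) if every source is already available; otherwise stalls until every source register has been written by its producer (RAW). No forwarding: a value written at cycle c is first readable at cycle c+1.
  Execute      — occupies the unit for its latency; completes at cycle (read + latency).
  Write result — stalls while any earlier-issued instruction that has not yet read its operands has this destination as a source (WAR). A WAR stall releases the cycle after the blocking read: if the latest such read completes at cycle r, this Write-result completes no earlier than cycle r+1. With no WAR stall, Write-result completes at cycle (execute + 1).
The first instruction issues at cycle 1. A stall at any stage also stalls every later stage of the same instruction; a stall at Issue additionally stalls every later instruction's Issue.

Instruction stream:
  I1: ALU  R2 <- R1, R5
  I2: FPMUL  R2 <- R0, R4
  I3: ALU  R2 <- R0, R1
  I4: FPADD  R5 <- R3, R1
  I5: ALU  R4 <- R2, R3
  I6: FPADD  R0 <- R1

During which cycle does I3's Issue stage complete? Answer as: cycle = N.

  I1 | 1 | 2 | 3 | 4
  I2 | 5 | 6 | 11 | 12   WAW R2: wait I1 write@4
  I3 | 13 | 14 | 15 | 16   WAW R2: wait I2 write@12
  I4 | 14 | 15 | 18 | 19
  I5 | 17 | 18 | 19 | 20   struct: ALU busy until I3 writes@16
  I6 | 20 | 21 | 24 | 25   struct: FPADD busy until I4 writes@19

cycle = 13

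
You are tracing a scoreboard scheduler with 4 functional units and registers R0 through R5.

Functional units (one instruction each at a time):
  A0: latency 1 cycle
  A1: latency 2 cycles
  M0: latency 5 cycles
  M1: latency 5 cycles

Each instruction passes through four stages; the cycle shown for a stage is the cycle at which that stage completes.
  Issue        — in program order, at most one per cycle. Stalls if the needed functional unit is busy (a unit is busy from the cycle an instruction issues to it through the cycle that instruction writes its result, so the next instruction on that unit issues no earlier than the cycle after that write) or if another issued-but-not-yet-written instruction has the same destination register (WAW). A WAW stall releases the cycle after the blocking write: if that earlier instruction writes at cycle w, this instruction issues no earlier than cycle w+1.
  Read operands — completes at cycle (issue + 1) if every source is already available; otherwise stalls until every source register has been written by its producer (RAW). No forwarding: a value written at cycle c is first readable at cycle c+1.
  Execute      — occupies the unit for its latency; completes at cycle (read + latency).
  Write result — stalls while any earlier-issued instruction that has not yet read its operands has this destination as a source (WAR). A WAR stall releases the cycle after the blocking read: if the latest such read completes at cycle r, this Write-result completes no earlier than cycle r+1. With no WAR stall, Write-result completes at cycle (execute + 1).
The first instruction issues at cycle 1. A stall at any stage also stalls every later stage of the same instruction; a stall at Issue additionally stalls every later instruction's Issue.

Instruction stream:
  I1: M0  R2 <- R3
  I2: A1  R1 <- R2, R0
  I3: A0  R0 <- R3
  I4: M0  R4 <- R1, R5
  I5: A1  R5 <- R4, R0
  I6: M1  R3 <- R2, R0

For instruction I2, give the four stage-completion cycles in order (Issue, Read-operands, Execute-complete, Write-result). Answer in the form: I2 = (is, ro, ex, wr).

t=1  I1→M0
t=2  I1 RO | I2→A1
t=3  I3→A0
t=4  I3 RO
t=5  I3 EX
t=7  I1 EX
t=8  I1 WR R2
t=9  I2 RO | I4→M0
t=10  I3 WR R0
t=11  I2 EX
t=12  I2 WR R1
t=13  I4 RO | I5→A1
t=14  I6→M1
t=15  I6 RO
t=18  I4 EX
t=19  I4 WR R4
t=20  I5 RO | I6 EX
t=21  I6 WR R3
t=22  I5 EX
t=23  I5 WR R5

I2 = (2, 9, 11, 12)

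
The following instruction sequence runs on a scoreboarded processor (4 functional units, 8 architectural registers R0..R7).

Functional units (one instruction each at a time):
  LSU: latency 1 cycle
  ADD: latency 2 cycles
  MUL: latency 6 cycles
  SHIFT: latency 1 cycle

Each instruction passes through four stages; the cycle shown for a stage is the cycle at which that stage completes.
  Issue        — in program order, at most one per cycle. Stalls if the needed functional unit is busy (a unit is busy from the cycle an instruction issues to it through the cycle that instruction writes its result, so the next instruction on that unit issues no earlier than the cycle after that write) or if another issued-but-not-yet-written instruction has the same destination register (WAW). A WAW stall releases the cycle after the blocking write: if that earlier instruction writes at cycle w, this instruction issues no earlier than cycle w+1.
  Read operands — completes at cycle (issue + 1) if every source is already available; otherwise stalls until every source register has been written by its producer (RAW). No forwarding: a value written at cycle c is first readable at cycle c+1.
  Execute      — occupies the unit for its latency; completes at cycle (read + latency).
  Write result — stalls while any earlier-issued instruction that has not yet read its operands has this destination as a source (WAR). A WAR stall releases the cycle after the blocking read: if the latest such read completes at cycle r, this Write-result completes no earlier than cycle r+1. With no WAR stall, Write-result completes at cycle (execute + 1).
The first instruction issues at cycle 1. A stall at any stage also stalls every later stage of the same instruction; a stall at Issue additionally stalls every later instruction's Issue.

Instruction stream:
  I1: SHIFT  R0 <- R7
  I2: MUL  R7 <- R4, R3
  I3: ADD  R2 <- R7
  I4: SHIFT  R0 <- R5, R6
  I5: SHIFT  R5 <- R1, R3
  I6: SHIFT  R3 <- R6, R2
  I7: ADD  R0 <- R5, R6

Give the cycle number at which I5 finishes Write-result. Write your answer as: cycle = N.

cycle 1: I1 dispatched to SHIFT
cycle 2: I1 operands ready | I2 dispatched to MUL
cycle 3: I1 complete | I2 operands ready | I3 dispatched to ADD
cycle 4: R0←I1
cycle 5: I4 dispatched to SHIFT
cycle 6: I4 operands ready
cycle 7: I4 complete
cycle 8: R0←I4
cycle 9: I2 complete | I5 dispatched to SHIFT
cycle 10: R7←I2 | I5 operands ready
cycle 11: I3 operands ready | I5 complete
cycle 12: R5←I5
cycle 13: I3 complete | I6 dispatched to SHIFT
cycle 14: R2←I3
cycle 15: I6 operands ready | I7 dispatched to ADD
cycle 16: I6 complete | I7 operands ready
cycle 17: R3←I6
cycle 18: I7 complete
cycle 19: R0←I7

cycle = 12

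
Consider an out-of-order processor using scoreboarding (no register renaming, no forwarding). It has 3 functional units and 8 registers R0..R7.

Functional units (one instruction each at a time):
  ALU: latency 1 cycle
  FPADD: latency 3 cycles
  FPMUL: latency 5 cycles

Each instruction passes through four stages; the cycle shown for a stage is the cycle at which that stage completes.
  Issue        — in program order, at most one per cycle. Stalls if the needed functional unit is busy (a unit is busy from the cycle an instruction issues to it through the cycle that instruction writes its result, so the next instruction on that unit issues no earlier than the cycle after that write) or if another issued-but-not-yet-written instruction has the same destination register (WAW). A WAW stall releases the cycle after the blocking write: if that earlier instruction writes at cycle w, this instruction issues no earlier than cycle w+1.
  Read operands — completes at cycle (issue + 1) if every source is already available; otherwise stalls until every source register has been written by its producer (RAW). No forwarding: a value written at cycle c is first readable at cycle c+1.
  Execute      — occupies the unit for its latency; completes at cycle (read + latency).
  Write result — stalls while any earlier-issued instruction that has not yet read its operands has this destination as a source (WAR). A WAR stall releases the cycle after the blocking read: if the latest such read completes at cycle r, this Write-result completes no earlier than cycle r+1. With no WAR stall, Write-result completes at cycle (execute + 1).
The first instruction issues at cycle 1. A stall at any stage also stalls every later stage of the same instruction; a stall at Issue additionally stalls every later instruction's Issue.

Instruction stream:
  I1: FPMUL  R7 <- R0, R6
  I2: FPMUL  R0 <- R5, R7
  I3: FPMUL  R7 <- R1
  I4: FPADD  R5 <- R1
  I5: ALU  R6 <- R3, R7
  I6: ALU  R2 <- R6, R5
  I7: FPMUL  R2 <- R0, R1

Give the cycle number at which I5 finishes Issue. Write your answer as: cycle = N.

  I1 | 1 | 2 | 7 | 8
  I2 | 9 | 10 | 15 | 16   struct: FPMUL busy until I1 writes@8
  I3 | 17 | 18 | 23 | 24   struct: FPMUL busy until I2 writes@16
  I4 | 18 | 19 | 22 | 23
  I5 | 19 | 25 | 26 | 27   RAW R7: wait I3 write@24
  I6 | 28 | 29 | 30 | 31   struct: ALU busy until I5 writes@27
  I7 | 32 | 33 | 38 | 39   WAW R2: wait I6 write@31

cycle = 19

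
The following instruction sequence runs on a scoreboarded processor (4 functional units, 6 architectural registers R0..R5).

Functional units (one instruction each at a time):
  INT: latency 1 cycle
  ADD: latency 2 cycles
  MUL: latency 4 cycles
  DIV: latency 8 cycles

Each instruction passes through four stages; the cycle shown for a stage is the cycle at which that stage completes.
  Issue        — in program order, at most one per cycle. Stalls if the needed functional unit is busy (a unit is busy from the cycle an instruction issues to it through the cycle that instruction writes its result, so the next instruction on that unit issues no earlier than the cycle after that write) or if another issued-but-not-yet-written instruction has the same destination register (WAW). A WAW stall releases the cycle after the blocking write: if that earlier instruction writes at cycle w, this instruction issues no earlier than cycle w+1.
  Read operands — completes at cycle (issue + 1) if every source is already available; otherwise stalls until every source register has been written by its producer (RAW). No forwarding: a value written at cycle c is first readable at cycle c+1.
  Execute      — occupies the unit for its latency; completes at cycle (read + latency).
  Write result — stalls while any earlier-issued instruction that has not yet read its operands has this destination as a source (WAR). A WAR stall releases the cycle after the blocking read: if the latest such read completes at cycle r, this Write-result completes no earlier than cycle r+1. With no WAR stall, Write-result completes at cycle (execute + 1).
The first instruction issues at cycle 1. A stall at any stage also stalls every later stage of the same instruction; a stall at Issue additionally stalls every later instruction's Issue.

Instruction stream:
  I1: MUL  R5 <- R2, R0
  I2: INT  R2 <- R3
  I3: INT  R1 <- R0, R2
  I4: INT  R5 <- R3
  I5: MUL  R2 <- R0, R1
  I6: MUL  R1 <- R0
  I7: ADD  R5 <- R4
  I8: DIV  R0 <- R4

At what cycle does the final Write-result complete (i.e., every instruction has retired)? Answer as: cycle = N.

cycle = 30

  I1 | 1 | 2 | 6 | 7
  I2 | 2 | 3 | 4 | 5
  I3 | 6 | 7 | 8 | 9   struct: INT busy until I2 writes@5
  I4 | 10 | 11 | 12 | 13   struct: INT busy until I3 writes@9
  I5 | 11 | 12 | 16 | 17
  I6 | 18 | 19 | 23 | 24   struct: MUL busy until I5 writes@17
  I7 | 19 | 20 | 22 | 23
  I8 | 20 | 21 | 29 | 30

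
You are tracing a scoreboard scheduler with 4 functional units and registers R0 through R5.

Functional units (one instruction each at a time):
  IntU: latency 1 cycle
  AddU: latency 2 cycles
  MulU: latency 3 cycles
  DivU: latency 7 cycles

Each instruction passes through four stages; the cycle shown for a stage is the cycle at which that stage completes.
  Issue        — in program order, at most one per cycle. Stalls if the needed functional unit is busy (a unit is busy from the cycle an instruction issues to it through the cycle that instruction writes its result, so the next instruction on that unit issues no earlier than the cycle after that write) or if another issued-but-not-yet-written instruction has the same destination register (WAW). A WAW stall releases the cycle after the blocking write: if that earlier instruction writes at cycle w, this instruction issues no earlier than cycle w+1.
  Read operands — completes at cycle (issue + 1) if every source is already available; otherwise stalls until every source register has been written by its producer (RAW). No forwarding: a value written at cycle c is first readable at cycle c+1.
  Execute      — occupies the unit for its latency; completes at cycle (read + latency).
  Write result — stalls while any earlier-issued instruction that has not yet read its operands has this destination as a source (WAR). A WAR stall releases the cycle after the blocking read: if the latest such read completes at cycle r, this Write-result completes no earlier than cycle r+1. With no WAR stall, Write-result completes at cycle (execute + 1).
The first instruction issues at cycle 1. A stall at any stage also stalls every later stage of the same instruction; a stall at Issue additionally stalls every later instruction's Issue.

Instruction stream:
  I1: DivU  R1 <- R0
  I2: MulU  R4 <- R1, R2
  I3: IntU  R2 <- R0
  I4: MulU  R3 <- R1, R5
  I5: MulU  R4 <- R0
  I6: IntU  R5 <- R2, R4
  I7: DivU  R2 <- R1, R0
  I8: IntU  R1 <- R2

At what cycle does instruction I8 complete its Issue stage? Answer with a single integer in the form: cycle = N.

t=1  I1 dispatched to DivU
t=2  I1 operands ready; I2 dispatched to MulU
t=3  I3 dispatched to IntU
t=4  I3 operands ready
t=5  I3 complete
t=9  I1 complete
t=10  R1←I1
t=11  I2 operands ready
t=12  R2←I3
t=14  I2 complete
t=15  R4←I2
t=16  I4 dispatched to MulU
t=17  I4 operands ready
t=20  I4 complete
t=21  R3←I4
t=22  I5 dispatched to MulU
t=23  I5 operands ready; I6 dispatched to IntU
t=24  I7 dispatched to DivU
t=25  I7 operands ready
t=26  I5 complete
t=27  R4←I5
t=28  I6 operands ready
t=29  I6 complete
t=30  R5←I6
t=31  I8 dispatched to IntU
t=32  I7 complete
t=33  R2←I7
t=34  I8 operands ready
t=35  I8 complete
t=36  R1←I8

cycle = 31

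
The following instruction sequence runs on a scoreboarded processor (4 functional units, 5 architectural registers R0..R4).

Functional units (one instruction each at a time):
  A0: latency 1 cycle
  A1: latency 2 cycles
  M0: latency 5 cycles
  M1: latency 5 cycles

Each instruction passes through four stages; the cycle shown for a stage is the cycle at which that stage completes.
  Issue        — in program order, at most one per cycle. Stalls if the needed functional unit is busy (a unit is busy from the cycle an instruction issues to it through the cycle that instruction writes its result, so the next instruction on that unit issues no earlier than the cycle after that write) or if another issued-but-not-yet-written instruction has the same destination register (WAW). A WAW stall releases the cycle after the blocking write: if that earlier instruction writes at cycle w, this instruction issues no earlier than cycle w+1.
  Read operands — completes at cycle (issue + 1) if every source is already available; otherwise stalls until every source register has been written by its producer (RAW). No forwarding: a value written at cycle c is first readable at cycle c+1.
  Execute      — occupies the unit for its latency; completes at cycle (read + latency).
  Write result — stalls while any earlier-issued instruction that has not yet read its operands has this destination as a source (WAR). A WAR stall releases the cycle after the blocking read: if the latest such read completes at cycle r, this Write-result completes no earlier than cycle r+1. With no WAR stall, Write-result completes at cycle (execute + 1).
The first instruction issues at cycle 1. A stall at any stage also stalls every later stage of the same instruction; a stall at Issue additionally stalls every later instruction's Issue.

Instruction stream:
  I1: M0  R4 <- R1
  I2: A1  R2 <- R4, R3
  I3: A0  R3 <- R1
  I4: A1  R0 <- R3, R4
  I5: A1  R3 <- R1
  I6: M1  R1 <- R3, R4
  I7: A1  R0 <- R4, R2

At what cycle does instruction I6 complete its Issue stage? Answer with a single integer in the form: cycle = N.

cycle = 19

c1: I1→M0
c2: I1 RO · I2→A1
c3: I3→A0
c4: I3 RO
c5: I3 EX
c7: I1 EX
c8: I1 WR R4
c9: I2 RO
c10: I3 WR R3
c11: I2 EX
c12: I2 WR R2
c13: I4→A1
c14: I4 RO
c16: I4 EX
c17: I4 WR R0
c18: I5→A1
c19: I5 RO · I6→M1
c21: I5 EX
c22: I5 WR R3
c23: I6 RO · I7→A1
c24: I7 RO
c26: I7 EX
c27: I7 WR R0
c28: I6 EX
c29: I6 WR R1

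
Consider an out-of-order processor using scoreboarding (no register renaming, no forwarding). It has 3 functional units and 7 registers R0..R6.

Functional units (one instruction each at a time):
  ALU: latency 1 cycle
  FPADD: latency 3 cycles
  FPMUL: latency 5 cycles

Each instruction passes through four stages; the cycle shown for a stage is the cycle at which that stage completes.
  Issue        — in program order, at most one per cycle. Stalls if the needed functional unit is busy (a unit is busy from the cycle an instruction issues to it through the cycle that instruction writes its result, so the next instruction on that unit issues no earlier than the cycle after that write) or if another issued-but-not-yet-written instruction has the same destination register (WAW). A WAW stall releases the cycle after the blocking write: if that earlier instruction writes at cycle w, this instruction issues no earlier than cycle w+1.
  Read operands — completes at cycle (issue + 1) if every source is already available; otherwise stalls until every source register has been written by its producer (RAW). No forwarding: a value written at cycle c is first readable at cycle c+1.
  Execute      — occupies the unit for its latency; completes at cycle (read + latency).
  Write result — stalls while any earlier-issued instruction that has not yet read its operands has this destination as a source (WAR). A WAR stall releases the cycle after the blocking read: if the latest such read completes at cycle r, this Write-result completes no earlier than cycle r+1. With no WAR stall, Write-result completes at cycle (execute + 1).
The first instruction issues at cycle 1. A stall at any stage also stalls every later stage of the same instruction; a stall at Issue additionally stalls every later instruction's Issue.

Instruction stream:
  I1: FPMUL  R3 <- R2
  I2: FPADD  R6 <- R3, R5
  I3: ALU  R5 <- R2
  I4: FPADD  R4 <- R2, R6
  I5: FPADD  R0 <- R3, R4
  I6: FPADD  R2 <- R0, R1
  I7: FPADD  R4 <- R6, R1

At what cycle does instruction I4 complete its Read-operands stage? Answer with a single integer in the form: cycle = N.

I1: IS=1 RO=2 EX=7 WR=8
I2: IS=2 RO=9 EX=12 WR=13  [RAW R3: wait I1 write@8]
I3: IS=3 RO=4 EX=5 WR=10  [WAR R5: wait I2 read@9]
I4: IS=14 RO=15 EX=18 WR=19  [struct: FPADD busy until I2 writes@13]
I5: IS=20 RO=21 EX=24 WR=25  [struct: FPADD busy until I4 writes@19]
I6: IS=26 RO=27 EX=30 WR=31  [struct: FPADD busy until I5 writes@25]
I7: IS=32 RO=33 EX=36 WR=37  [struct: FPADD busy until I6 writes@31]

cycle = 15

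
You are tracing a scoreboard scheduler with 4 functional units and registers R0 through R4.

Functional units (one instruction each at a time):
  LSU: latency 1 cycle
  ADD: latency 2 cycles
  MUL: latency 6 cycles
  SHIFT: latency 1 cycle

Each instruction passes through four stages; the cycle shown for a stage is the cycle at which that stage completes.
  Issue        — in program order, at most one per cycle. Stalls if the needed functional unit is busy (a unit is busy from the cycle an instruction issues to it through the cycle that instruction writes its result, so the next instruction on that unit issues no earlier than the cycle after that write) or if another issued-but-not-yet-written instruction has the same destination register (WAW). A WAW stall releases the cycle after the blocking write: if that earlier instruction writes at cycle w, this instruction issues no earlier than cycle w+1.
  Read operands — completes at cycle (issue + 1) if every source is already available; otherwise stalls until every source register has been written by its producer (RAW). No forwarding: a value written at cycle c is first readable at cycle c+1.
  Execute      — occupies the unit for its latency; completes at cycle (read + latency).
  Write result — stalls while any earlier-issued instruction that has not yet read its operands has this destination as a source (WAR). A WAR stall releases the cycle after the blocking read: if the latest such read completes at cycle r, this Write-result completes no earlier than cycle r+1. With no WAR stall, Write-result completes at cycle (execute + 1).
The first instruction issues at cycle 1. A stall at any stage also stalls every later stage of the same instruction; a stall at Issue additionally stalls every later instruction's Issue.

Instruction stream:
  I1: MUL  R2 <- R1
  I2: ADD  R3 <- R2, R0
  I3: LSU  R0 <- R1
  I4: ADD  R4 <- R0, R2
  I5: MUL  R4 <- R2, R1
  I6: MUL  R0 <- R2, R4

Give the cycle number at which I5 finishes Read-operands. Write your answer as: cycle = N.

cycle = 20

[I1] 1/2/8/9
[I2] 2/10/12/13  (RAW R2: wait I1 write@9)
[I3] 3/4/5/11  (WAR R0: wait I2 read@10)
[I4] 14/15/17/18  (struct: ADD busy until I2 writes@13)
[I5] 19/20/26/27  (WAW R4: wait I4 write@18)
[I6] 28/29/35/36  (struct: MUL busy until I5 writes@27)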